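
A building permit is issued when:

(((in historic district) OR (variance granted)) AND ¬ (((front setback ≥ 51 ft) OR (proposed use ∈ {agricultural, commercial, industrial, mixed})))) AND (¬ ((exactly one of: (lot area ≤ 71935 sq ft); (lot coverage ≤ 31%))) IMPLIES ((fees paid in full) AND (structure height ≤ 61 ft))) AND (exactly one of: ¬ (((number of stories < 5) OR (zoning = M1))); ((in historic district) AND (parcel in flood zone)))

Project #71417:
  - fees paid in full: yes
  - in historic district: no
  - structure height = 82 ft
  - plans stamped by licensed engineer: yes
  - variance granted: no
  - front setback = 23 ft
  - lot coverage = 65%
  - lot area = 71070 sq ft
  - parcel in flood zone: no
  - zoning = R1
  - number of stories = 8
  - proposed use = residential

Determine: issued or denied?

Denied

Atomic conditions:
  in historic district: no → false
  variance granted: no → false
  front setback ≥ 51 ft: 23 ≥ 51 is false
  proposed use ∈ {agricultural, commercial, industrial, mixed}: residential is not in the set → false
  lot area ≤ 71935 sq ft: 71070 ≤ 71935 is true
  lot coverage ≤ 31%: 65 ≤ 31 is false
  fees paid in full: yes → true
  structure height ≤ 61 ft: 82 ≤ 61 is false
  number of stories < 5: 8 < 5 is false
  zoning = M1: R1 == M1 is false
  parcel in flood zone: no → false
Combine:
[1.1] false OR false = false
[1.2.1] false OR false = false
[1.2] NOT false = true
[1] false AND true = false
[2.1.1] exactly-one(true, false) = true
[2.1] NOT true = false
[2.2] true AND false = false
[2] false → false (antecedent false ⇒ implication holds) = true
[3.1.1] false OR false = false
[3.1] NOT false = true
[3.2] false AND false = false
[3] exactly-one(true, false) = true
[root] false AND true AND true = false
Overall: false → denied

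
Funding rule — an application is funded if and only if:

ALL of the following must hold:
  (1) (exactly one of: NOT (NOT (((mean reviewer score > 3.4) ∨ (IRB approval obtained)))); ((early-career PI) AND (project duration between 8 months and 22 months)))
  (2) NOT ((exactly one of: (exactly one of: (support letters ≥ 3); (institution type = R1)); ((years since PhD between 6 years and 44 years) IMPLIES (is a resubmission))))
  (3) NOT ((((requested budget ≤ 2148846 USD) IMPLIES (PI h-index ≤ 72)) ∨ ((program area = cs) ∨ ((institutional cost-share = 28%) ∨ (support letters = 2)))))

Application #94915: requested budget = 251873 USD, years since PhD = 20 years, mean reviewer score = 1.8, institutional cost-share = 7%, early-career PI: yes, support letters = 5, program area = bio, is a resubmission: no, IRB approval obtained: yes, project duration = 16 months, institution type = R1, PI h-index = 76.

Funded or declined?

Atomic conditions:
  mean reviewer score > 3.4: 1.8 > 3.4 is false
  IRB approval obtained: yes → true
  early-career PI: yes → true
  project duration between 8 months and 22 months: 16 in [8, 22] is true
  support letters ≥ 3: 5 ≥ 3 is true
  institution type = R1: R1 == R1 is true
  years since PhD between 6 years and 44 years: 20 in [6, 44] is true
  is a resubmission: no → false
  requested budget ≤ 2148846 USD: 251873 ≤ 2148846 is true
  PI h-index ≤ 72: 76 ≤ 72 is false
  program area = cs: bio == cs is false
  institutional cost-share = 28%: 7 == 28 is false
  support letters = 2: 5 == 2 is false
Combine:
[1.1.1.1] false OR true = true
[1.1.1] NOT true = false
[1.1] NOT false = true
[1.2] true AND true = true
[1] exactly-one(true, true) = false
[2.1.1] exactly-one(true, true) = false
[2.1.2] true → false = false
[2.1] exactly-one(false, false) = false
[2] NOT false = true
[3.1.1] true → false = false
[3.1.2.2] false OR false = false
[3.1.2] false OR false = false
[3.1] false OR false = false
[3] NOT false = true
[root] false AND true AND true = false
Overall: false → declined

Declined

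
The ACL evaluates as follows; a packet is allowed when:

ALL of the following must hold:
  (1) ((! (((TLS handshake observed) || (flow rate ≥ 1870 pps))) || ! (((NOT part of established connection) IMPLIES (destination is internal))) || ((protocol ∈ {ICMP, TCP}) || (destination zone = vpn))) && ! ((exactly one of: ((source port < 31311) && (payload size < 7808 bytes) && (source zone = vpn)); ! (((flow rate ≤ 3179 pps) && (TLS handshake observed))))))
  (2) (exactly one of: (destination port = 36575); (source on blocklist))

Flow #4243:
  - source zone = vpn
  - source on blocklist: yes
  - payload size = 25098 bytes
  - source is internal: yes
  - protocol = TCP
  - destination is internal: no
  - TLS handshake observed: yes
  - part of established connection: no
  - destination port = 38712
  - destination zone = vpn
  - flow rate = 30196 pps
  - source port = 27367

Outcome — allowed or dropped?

Dropped

Atomic conditions:
  TLS handshake observed: yes → true
  flow rate ≥ 1870 pps: 30196 ≥ 1870 is true
  NOT part of established connection: no → true
  destination is internal: no → false
  protocol ∈ {ICMP, TCP}: TCP is in the set → true
  destination zone = vpn: vpn == vpn is true
  source port < 31311: 27367 < 31311 is true
  payload size < 7808 bytes: 25098 < 7808 is false
  source zone = vpn: vpn == vpn is true
  flow rate ≤ 3179 pps: 30196 ≤ 3179 is false
  destination port = 36575: 38712 == 36575 is false
  source on blocklist: yes → true
Combine:
[1.1.1.1] true OR true = true
[1.1.1] NOT true = false
[1.1.2.1] true → false = false
[1.1.2] NOT false = true
[1.1.3] true OR true = true
[1.1] false OR true OR true = true
[1.2.1.1] true AND false AND true = false
[1.2.1.2.1] false AND true = false
[1.2.1.2] NOT false = true
[1.2.1] exactly-one(false, true) = true
[1.2] NOT true = false
[1] true AND false = false
[2] exactly-one(false, true) = true
[root] false AND true = false
Overall: false → dropped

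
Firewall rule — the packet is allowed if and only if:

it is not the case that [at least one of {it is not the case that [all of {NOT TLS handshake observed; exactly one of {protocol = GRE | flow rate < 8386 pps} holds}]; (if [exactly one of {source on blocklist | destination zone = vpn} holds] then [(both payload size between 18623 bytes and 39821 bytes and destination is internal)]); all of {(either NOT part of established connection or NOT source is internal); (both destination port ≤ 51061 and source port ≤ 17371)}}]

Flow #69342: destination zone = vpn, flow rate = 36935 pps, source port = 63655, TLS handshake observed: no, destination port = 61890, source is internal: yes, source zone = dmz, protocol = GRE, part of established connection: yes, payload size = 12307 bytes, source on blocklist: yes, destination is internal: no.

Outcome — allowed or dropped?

Atomic conditions:
  NOT TLS handshake observed: no → true
  protocol = GRE: GRE == GRE is true
  flow rate < 8386 pps: 36935 < 8386 is false
  source on blocklist: yes → true
  destination zone = vpn: vpn == vpn is true
  payload size between 18623 bytes and 39821 bytes: 12307 in [18623, 39821] is false
  destination is internal: no → false
  NOT part of established connection: yes → false
  NOT source is internal: yes → false
  destination port ≤ 51061: 61890 ≤ 51061 is false
  source port ≤ 17371: 63655 ≤ 17371 is false
Combine:
[1.1.1.2] exactly-one(true, false) = true
[1.1.1] true AND true = true
[1.1] NOT true = false
[1.2.1] exactly-one(true, true) = false
[1.2.2] false AND false = false
[1.2] false → false (antecedent false ⇒ implication holds) = true
[1.3.1] false OR false = false
[1.3.2] false AND false = false
[1.3] false AND false = false
[1] false OR true OR false = true
[root] NOT true = false
Overall: false → dropped

Dropped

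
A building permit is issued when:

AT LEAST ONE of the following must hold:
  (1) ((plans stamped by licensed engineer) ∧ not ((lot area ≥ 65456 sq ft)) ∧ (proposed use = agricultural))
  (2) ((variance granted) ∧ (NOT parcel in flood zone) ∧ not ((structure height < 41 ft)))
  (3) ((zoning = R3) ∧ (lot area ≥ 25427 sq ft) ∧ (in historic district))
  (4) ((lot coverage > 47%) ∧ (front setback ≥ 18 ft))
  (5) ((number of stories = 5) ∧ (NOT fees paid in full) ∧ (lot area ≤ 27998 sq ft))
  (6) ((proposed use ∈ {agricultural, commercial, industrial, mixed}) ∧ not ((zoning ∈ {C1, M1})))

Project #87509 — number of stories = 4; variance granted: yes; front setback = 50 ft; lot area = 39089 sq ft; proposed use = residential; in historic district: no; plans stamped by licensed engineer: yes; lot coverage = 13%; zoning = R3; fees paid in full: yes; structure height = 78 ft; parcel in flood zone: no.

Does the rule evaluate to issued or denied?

Atomic conditions:
  plans stamped by licensed engineer: yes → true
  lot area ≥ 65456 sq ft: 39089 ≥ 65456 is false
  proposed use = agricultural: residential == agricultural is false
  variance granted: yes → true
  NOT parcel in flood zone: no → true
  structure height < 41 ft: 78 < 41 is false
  zoning = R3: R3 == R3 is true
  lot area ≥ 25427 sq ft: 39089 ≥ 25427 is true
  in historic district: no → false
  lot coverage > 47%: 13 > 47 is false
  front setback ≥ 18 ft: 50 ≥ 18 is true
  number of stories = 5: 4 == 5 is false
  NOT fees paid in full: yes → false
  lot area ≤ 27998 sq ft: 39089 ≤ 27998 is false
  proposed use ∈ {agricultural, commercial, industrial, mixed}: residential is not in the set → false
  zoning ∈ {C1, M1}: R3 is not in the set → false
Combine:
[1.2] NOT false = true
[1] true AND true AND false = false
[2.3] NOT false = true
[2] true AND true AND true = true
[3] true AND true AND false = false
[4] false AND true = false
[5] false AND false AND false = false
[6.2] NOT false = true
[6] false AND true = false
[root] false OR true OR false OR false OR false OR false = true
Overall: true → issued

Issued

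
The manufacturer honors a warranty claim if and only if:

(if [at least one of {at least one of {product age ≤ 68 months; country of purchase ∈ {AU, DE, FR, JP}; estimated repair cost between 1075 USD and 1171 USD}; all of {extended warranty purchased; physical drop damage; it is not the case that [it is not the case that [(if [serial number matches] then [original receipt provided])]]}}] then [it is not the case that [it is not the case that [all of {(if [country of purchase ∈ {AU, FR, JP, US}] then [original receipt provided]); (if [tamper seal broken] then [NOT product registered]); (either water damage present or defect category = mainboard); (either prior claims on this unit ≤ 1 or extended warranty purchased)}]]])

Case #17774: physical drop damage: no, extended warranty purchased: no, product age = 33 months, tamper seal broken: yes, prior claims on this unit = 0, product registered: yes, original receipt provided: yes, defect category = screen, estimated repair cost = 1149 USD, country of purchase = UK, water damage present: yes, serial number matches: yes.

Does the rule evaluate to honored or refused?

Atomic conditions:
  product age ≤ 68 months: 33 ≤ 68 is true
  country of purchase ∈ {AU, DE, FR, JP}: UK is not in the set → false
  estimated repair cost between 1075 USD and 1171 USD: 1149 in [1075, 1171] is true
  extended warranty purchased: no → false
  physical drop damage: no → false
  serial number matches: yes → true
  original receipt provided: yes → true
  country of purchase ∈ {AU, FR, JP, US}: UK is not in the set → false
  tamper seal broken: yes → true
  NOT product registered: yes → false
  water damage present: yes → true
  defect category = mainboard: screen == mainboard is false
  prior claims on this unit ≤ 1: 0 ≤ 1 is true
Combine:
[1.1] true OR false OR true = true
[1.2.3.1.1] true → true = true
[1.2.3.1] NOT true = false
[1.2.3] NOT false = true
[1.2] false AND false AND true = false
[1] true OR false = true
[2.1.1.1] false → true (antecedent false ⇒ implication holds) = true
[2.1.1.2] true → false = false
[2.1.1.3] true OR false = true
[2.1.1.4] true OR false = true
[2.1.1] true AND false AND true AND true = false
[2.1] NOT false = true
[2] NOT true = false
[root] true → false = false
Overall: false → refused

Refused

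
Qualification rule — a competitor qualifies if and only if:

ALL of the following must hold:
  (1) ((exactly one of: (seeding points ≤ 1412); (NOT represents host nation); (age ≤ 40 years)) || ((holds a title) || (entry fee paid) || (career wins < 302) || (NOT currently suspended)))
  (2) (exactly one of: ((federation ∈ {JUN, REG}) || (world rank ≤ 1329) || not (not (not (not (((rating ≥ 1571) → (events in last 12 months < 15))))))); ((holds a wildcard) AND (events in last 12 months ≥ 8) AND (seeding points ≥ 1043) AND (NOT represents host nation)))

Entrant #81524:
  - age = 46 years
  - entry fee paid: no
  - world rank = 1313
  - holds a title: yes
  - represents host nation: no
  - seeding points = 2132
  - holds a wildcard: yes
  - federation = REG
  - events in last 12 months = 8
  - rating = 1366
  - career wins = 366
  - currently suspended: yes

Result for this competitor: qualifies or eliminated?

Atomic conditions:
  seeding points ≤ 1412: 2132 ≤ 1412 is false
  NOT represents host nation: no → true
  age ≤ 40 years: 46 ≤ 40 is false
  holds a title: yes → true
  entry fee paid: no → false
  career wins < 302: 366 < 302 is false
  NOT currently suspended: yes → false
  federation ∈ {JUN, REG}: REG is in the set → true
  world rank ≤ 1329: 1313 ≤ 1329 is true
  rating ≥ 1571: 1366 ≥ 1571 is false
  events in last 12 months < 15: 8 < 15 is true
  holds a wildcard: yes → true
  events in last 12 months ≥ 8: 8 ≥ 8 is true
  seeding points ≥ 1043: 2132 ≥ 1043 is true
Combine:
[1.1] exactly-one(false, true, false) = true
[1.2] true OR false OR false OR false = true
[1] true OR true = true
[2.1.3.1.1.1.1] false → true (antecedent false ⇒ implication holds) = true
[2.1.3.1.1.1] NOT true = false
[2.1.3.1.1] NOT false = true
[2.1.3.1] NOT true = false
[2.1.3] NOT false = true
[2.1] true OR true OR true = true
[2.2] true AND true AND true AND true = true
[2] exactly-one(true, true) = false
[root] true AND false = false
Overall: false → eliminated

Eliminated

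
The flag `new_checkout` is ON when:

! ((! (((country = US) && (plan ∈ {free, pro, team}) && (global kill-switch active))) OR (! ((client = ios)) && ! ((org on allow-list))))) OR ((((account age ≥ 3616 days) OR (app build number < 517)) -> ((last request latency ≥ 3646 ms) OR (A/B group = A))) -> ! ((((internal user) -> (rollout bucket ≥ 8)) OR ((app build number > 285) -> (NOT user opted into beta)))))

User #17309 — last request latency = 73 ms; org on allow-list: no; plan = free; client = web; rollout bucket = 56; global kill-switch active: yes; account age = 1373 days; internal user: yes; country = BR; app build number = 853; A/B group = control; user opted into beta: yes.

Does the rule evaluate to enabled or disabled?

Atomic conditions:
  country = US: BR == US is false
  plan ∈ {free, pro, team}: free is in the set → true
  global kill-switch active: yes → true
  client = ios: web == ios is false
  org on allow-list: no → false
  account age ≥ 3616 days: 1373 ≥ 3616 is false
  app build number < 517: 853 < 517 is false
  last request latency ≥ 3646 ms: 73 ≥ 3646 is false
  A/B group = A: control == A is false
  internal user: yes → true
  rollout bucket ≥ 8: 56 ≥ 8 is true
  app build number > 285: 853 > 285 is true
  NOT user opted into beta: yes → false
Combine:
[1.1.1.1] false AND true AND true = false
[1.1.1] NOT false = true
[1.1.2.1] NOT false = true
[1.1.2.2] NOT false = true
[1.1.2] true AND true = true
[1.1] true OR true = true
[1] NOT true = false
[2.1.1] false OR false = false
[2.1.2] false OR false = false
[2.1] false → false (antecedent false ⇒ implication holds) = true
[2.2.1.1] true → true = true
[2.2.1.2] true → false = false
[2.2.1] true OR false = true
[2.2] NOT true = false
[2] true → false = false
[root] false OR false = false
Overall: false → disabled

Disabled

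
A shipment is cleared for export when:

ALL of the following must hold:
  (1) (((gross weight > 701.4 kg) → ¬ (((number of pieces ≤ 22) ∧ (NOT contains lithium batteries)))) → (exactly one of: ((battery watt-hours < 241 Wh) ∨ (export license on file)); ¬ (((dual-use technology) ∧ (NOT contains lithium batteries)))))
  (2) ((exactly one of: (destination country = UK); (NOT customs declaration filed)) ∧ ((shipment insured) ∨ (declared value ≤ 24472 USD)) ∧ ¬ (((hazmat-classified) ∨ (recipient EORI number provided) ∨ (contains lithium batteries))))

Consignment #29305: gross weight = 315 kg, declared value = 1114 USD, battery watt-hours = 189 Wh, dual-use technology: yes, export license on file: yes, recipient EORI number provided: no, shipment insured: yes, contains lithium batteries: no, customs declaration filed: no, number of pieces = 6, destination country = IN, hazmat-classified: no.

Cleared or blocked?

Cleared

Atomic conditions:
  gross weight > 701.4 kg: 315 > 701.4 is false
  number of pieces ≤ 22: 6 ≤ 22 is true
  NOT contains lithium batteries: no → true
  battery watt-hours < 241 Wh: 189 < 241 is true
  export license on file: yes → true
  dual-use technology: yes → true
  destination country = UK: IN == UK is false
  NOT customs declaration filed: no → true
  shipment insured: yes → true
  declared value ≤ 24472 USD: 1114 ≤ 24472 is true
  hazmat-classified: no → false
  recipient EORI number provided: no → false
  contains lithium batteries: no → false
Combine:
[1.1.2.1] true AND true = true
[1.1.2] NOT true = false
[1.1] false → false (antecedent false ⇒ implication holds) = true
[1.2.1] true OR true = true
[1.2.2.1] true AND true = true
[1.2.2] NOT true = false
[1.2] exactly-one(true, false) = true
[1] true → true = true
[2.1] exactly-one(false, true) = true
[2.2] true OR true = true
[2.3.1] false OR false OR false = false
[2.3] NOT false = true
[2] true AND true AND true = true
[root] true AND true = true
Overall: true → cleared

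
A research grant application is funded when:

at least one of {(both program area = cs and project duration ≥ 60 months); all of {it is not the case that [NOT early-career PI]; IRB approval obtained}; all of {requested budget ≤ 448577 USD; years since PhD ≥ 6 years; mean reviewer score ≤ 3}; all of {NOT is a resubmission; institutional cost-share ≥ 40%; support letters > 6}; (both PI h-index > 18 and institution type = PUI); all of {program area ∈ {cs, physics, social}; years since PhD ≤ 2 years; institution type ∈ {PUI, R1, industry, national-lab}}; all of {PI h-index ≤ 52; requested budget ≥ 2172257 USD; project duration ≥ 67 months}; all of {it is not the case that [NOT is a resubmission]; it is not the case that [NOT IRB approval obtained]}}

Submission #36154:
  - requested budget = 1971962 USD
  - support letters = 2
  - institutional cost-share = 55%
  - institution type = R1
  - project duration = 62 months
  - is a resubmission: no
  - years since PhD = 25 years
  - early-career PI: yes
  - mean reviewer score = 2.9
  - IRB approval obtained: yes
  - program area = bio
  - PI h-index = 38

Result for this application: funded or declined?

Atomic conditions:
  program area = cs: bio == cs is false
  project duration ≥ 60 months: 62 ≥ 60 is true
  NOT early-career PI: yes → false
  IRB approval obtained: yes → true
  requested budget ≤ 448577 USD: 1971962 ≤ 448577 is false
  years since PhD ≥ 6 years: 25 ≥ 6 is true
  mean reviewer score ≤ 3: 2.9 ≤ 3 is true
  NOT is a resubmission: no → true
  institutional cost-share ≥ 40%: 55 ≥ 40 is true
  support letters > 6: 2 > 6 is false
  PI h-index > 18: 38 > 18 is true
  institution type = PUI: R1 == PUI is false
  program area ∈ {cs, physics, social}: bio is not in the set → false
  years since PhD ≤ 2 years: 25 ≤ 2 is false
  institution type ∈ {PUI, R1, industry, national-lab}: R1 is in the set → true
  PI h-index ≤ 52: 38 ≤ 52 is true
  requested budget ≥ 2172257 USD: 1971962 ≥ 2172257 is false
  project duration ≥ 67 months: 62 ≥ 67 is false
  NOT IRB approval obtained: yes → false
Combine:
[1] false AND true = false
[2.1] NOT false = true
[2] true AND true = true
[3] false AND true AND true = false
[4] true AND true AND false = false
[5] true AND false = false
[6] false AND false AND true = false
[7] true AND false AND false = false
[8.1] NOT true = false
[8.2] NOT false = true
[8] false AND true = false
[root] false OR true OR false OR false OR false OR false OR false OR false = true
Overall: true → funded

Funded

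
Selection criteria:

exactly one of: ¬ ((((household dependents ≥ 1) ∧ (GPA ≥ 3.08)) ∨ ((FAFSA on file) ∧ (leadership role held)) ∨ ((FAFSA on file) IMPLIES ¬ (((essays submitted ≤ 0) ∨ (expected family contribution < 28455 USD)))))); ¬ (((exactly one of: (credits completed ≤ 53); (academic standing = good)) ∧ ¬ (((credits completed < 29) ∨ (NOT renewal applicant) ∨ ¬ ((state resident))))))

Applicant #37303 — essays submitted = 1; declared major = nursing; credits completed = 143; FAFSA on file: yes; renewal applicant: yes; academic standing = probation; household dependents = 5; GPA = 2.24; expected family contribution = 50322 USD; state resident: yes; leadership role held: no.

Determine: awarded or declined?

Awarded

Atomic conditions:
  household dependents ≥ 1: 5 ≥ 1 is true
  GPA ≥ 3.08: 2.24 ≥ 3.08 is false
  FAFSA on file: yes → true
  leadership role held: no → false
  essays submitted ≤ 0: 1 ≤ 0 is false
  expected family contribution < 28455 USD: 50322 < 28455 is false
  credits completed ≤ 53: 143 ≤ 53 is false
  academic standing = good: probation == good is false
  credits completed < 29: 143 < 29 is false
  NOT renewal applicant: yes → false
  state resident: yes → true
Combine:
[1.1.1] true AND false = false
[1.1.2] true AND false = false
[1.1.3.2.1] false OR false = false
[1.1.3.2] NOT false = true
[1.1.3] true → true = true
[1.1] false OR false OR true = true
[1] NOT true = false
[2.1.1] exactly-one(false, false) = false
[2.1.2.1.3] NOT true = false
[2.1.2.1] false OR false OR false = false
[2.1.2] NOT false = true
[2.1] false AND true = false
[2] NOT false = true
[root] exactly-one(false, true) = true
Overall: true → awarded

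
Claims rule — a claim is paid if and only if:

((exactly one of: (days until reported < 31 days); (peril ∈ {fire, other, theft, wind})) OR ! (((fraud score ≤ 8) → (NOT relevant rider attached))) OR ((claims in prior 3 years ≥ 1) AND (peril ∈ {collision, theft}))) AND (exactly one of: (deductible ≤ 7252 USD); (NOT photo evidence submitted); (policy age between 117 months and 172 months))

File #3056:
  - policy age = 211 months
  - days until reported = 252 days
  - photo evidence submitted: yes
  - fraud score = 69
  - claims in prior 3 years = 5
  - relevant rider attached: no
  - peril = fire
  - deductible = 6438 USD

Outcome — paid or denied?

Atomic conditions:
  days until reported < 31 days: 252 < 31 is false
  peril ∈ {fire, other, theft, wind}: fire is in the set → true
  fraud score ≤ 8: 69 ≤ 8 is false
  NOT relevant rider attached: no → true
  claims in prior 3 years ≥ 1: 5 ≥ 1 is true
  peril ∈ {collision, theft}: fire is not in the set → false
  deductible ≤ 7252 USD: 6438 ≤ 7252 is true
  NOT photo evidence submitted: yes → false
  policy age between 117 months and 172 months: 211 in [117, 172] is false
Combine:
[1.1] exactly-one(false, true) = true
[1.2.1] false → true (antecedent false ⇒ implication holds) = true
[1.2] NOT true = false
[1.3] true AND false = false
[1] true OR false OR false = true
[2] exactly-one(true, false, false) = true
[root] true AND true = true
Overall: true → paid

Paid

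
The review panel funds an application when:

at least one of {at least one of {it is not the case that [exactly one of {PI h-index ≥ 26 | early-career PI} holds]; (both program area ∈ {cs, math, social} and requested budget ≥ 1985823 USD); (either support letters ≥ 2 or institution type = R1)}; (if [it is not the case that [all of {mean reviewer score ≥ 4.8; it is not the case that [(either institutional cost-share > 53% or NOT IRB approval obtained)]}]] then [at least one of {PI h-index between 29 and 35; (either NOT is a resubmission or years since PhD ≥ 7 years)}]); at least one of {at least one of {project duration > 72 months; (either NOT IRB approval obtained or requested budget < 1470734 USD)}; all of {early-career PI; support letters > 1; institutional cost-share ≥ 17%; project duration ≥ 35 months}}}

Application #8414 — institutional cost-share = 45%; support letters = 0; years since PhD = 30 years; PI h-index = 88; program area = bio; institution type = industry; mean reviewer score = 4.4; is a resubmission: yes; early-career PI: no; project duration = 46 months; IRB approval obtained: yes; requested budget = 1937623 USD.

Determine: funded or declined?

Funded

Atomic conditions:
  PI h-index ≥ 26: 88 ≥ 26 is true
  early-career PI: no → false
  program area ∈ {cs, math, social}: bio is not in the set → false
  requested budget ≥ 1985823 USD: 1937623 ≥ 1985823 is false
  support letters ≥ 2: 0 ≥ 2 is false
  institution type = R1: industry == R1 is false
  mean reviewer score ≥ 4.8: 4.4 ≥ 4.8 is false
  institutional cost-share > 53%: 45 > 53 is false
  NOT IRB approval obtained: yes → false
  PI h-index between 29 and 35: 88 in [29, 35] is false
  NOT is a resubmission: yes → false
  years since PhD ≥ 7 years: 30 ≥ 7 is true
  project duration > 72 months: 46 > 72 is false
  requested budget < 1470734 USD: 1937623 < 1470734 is false
  support letters > 1: 0 > 1 is false
  institutional cost-share ≥ 17%: 45 ≥ 17 is true
  project duration ≥ 35 months: 46 ≥ 35 is true
Combine:
[1.1.1] exactly-one(true, false) = true
[1.1] NOT true = false
[1.2] false AND false = false
[1.3] false OR false = false
[1] false OR false OR false = false
[2.1.1.2.1] false OR false = false
[2.1.1.2] NOT false = true
[2.1.1] false AND true = false
[2.1] NOT false = true
[2.2.2] false OR true = true
[2.2] false OR true = true
[2] true → true = true
[3.1.2] false OR false = false
[3.1] false OR false = false
[3.2] false AND false AND true AND true = false
[3] false OR false = false
[root] false OR true OR false = true
Overall: true → funded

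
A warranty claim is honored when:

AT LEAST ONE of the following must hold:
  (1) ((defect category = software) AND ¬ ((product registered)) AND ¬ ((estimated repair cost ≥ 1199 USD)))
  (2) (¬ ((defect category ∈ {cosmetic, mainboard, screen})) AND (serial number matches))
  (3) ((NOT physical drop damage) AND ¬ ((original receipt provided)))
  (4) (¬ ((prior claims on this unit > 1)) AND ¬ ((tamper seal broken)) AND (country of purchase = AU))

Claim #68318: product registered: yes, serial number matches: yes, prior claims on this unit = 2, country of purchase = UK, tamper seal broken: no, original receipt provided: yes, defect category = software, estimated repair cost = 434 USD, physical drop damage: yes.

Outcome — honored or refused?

Honored

Atomic conditions:
  defect category = software: software == software is true
  product registered: yes → true
  estimated repair cost ≥ 1199 USD: 434 ≥ 1199 is false
  defect category ∈ {cosmetic, mainboard, screen}: software is not in the set → false
  serial number matches: yes → true
  NOT physical drop damage: yes → false
  original receipt provided: yes → true
  prior claims on this unit > 1: 2 > 1 is true
  tamper seal broken: no → false
  country of purchase = AU: UK == AU is false
Combine:
[1.2] NOT true = false
[1.3] NOT false = true
[1] true AND false AND true = false
[2.1] NOT false = true
[2] true AND true = true
[3.2] NOT true = false
[3] false AND false = false
[4.1] NOT true = false
[4.2] NOT false = true
[4] false AND true AND false = false
[root] false OR true OR false OR false = true
Overall: true → honored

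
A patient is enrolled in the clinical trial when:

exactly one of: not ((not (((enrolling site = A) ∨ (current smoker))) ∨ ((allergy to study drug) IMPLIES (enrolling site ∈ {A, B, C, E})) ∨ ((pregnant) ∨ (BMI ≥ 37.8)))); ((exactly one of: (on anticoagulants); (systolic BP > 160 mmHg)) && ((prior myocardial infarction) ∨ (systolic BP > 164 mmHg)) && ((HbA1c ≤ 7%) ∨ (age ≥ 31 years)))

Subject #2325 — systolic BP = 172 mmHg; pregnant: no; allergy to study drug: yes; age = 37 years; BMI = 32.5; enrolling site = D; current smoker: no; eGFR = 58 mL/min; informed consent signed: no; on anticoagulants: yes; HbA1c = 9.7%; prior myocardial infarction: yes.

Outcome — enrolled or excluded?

Excluded

Atomic conditions:
  enrolling site = A: D == A is false
  current smoker: no → false
  allergy to study drug: yes → true
  enrolling site ∈ {A, B, C, E}: D is not in the set → false
  pregnant: no → false
  BMI ≥ 37.8: 32.5 ≥ 37.8 is false
  on anticoagulants: yes → true
  systolic BP > 160 mmHg: 172 > 160 is true
  prior myocardial infarction: yes → true
  systolic BP > 164 mmHg: 172 > 164 is true
  HbA1c ≤ 7%: 9.7 ≤ 7 is false
  age ≥ 31 years: 37 ≥ 31 is true
Combine:
[1.1.1.1] false OR false = false
[1.1.1] NOT false = true
[1.1.2] true → false = false
[1.1.3] false OR false = false
[1.1] true OR false OR false = true
[1] NOT true = false
[2.1] exactly-one(true, true) = false
[2.2] true OR true = true
[2.3] false OR true = true
[2] false AND true AND true = false
[root] exactly-one(false, false) = false
Overall: false → excluded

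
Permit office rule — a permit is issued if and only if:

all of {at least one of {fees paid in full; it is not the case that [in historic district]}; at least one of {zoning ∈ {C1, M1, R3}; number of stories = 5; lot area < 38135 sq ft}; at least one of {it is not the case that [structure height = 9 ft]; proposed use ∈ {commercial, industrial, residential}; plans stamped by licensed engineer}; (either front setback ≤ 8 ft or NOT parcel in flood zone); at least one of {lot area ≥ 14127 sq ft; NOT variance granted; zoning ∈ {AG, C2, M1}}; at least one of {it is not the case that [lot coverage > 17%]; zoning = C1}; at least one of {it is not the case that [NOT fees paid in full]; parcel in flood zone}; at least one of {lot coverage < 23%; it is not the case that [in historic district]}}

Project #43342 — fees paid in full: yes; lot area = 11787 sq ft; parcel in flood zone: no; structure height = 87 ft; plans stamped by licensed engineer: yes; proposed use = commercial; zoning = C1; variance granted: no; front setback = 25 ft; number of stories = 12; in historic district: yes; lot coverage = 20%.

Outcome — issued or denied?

Issued

Atomic conditions:
  fees paid in full: yes → true
  in historic district: yes → true
  zoning ∈ {C1, M1, R3}: C1 is in the set → true
  number of stories = 5: 12 == 5 is false
  lot area < 38135 sq ft: 11787 < 38135 is true
  structure height = 9 ft: 87 == 9 is false
  proposed use ∈ {commercial, industrial, residential}: commercial is in the set → true
  plans stamped by licensed engineer: yes → true
  front setback ≤ 8 ft: 25 ≤ 8 is false
  NOT parcel in flood zone: no → true
  lot area ≥ 14127 sq ft: 11787 ≥ 14127 is false
  NOT variance granted: no → true
  zoning ∈ {AG, C2, M1}: C1 is not in the set → false
  lot coverage > 17%: 20 > 17 is true
  zoning = C1: C1 == C1 is true
  NOT fees paid in full: yes → false
  parcel in flood zone: no → false
  lot coverage < 23%: 20 < 23 is true
Combine:
[1.2] NOT true = false
[1] true OR false = true
[2] true OR false OR true = true
[3.1] NOT false = true
[3] true OR true OR true = true
[4] false OR true = true
[5] false OR true OR false = true
[6.1] NOT true = false
[6] false OR true = true
[7.1] NOT false = true
[7] true OR false = true
[8.2] NOT true = false
[8] true OR false = true
[root] true AND true AND true AND true AND true AND true AND true AND true = true
Overall: true → issued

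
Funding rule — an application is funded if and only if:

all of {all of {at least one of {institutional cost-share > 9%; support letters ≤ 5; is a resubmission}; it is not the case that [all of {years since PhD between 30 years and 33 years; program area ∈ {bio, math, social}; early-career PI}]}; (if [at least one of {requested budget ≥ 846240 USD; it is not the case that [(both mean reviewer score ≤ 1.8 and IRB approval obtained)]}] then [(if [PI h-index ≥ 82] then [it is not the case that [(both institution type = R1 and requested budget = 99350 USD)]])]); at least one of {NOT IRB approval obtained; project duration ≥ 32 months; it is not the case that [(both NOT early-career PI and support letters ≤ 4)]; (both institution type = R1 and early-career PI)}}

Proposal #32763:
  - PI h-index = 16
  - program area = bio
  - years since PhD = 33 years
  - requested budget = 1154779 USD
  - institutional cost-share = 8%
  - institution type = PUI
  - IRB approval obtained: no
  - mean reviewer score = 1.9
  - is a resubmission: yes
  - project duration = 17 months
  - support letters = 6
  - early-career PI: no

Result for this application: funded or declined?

Funded

Atomic conditions:
  institutional cost-share > 9%: 8 > 9 is false
  support letters ≤ 5: 6 ≤ 5 is false
  is a resubmission: yes → true
  years since PhD between 30 years and 33 years: 33 in [30, 33] is true
  program area ∈ {bio, math, social}: bio is in the set → true
  early-career PI: no → false
  requested budget ≥ 846240 USD: 1154779 ≥ 846240 is true
  mean reviewer score ≤ 1.8: 1.9 ≤ 1.8 is false
  IRB approval obtained: no → false
  PI h-index ≥ 82: 16 ≥ 82 is false
  institution type = R1: PUI == R1 is false
  requested budget = 99350 USD: 1154779 == 99350 is false
  NOT IRB approval obtained: no → true
  project duration ≥ 32 months: 17 ≥ 32 is false
  NOT early-career PI: no → true
  support letters ≤ 4: 6 ≤ 4 is false
Combine:
[1.1] false OR false OR true = true
[1.2.1] true AND true AND false = false
[1.2] NOT false = true
[1] true AND true = true
[2.1.2.1] false AND false = false
[2.1.2] NOT false = true
[2.1] true OR true = true
[2.2.2.1] false AND false = false
[2.2.2] NOT false = true
[2.2] false → true (antecedent false ⇒ implication holds) = true
[2] true → true = true
[3.3.1] true AND false = false
[3.3] NOT false = true
[3.4] false AND false = false
[3] true OR false OR true OR false = true
[root] true AND true AND true = true
Overall: true → funded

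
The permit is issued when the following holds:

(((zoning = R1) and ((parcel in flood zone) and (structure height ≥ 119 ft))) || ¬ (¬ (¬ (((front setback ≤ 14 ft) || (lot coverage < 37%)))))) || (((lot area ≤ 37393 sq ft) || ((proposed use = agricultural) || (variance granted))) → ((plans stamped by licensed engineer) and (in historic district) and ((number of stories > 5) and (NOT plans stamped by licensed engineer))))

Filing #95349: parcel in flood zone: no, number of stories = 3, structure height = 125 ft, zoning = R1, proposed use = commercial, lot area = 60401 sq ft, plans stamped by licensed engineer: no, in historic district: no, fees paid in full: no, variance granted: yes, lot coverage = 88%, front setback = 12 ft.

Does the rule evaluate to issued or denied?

Denied

Atomic conditions:
  zoning = R1: R1 == R1 is true
  parcel in flood zone: no → false
  structure height ≥ 119 ft: 125 ≥ 119 is true
  front setback ≤ 14 ft: 12 ≤ 14 is true
  lot coverage < 37%: 88 < 37 is false
  lot area ≤ 37393 sq ft: 60401 ≤ 37393 is false
  proposed use = agricultural: commercial == agricultural is false
  variance granted: yes → true
  plans stamped by licensed engineer: no → false
  in historic district: no → false
  number of stories > 5: 3 > 5 is false
  NOT plans stamped by licensed engineer: no → true
Combine:
[1.1.2] false AND true = false
[1.1] true AND false = false
[1.2.1.1.1] true OR false = true
[1.2.1.1] NOT true = false
[1.2.1] NOT false = true
[1.2] NOT true = false
[1] false OR false = false
[2.1.2] false OR true = true
[2.1] false OR true = true
[2.2.3] false AND true = false
[2.2] false AND false AND false = false
[2] true → false = false
[root] false OR false = false
Overall: false → denied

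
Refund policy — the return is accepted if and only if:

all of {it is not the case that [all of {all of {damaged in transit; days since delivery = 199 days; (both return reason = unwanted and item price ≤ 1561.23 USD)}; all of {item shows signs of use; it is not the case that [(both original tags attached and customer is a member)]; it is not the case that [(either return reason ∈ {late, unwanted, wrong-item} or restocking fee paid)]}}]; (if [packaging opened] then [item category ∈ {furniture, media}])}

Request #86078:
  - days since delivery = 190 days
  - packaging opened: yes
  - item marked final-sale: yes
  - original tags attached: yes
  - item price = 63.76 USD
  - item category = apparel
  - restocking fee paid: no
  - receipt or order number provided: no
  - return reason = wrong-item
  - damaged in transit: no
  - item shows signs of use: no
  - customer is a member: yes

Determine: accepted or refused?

Refused

Atomic conditions:
  damaged in transit: no → false
  days since delivery = 199 days: 190 == 199 is false
  return reason = unwanted: wrong-item == unwanted is false
  item price ≤ 1561.23 USD: 63.76 ≤ 1561.23 is true
  item shows signs of use: no → false
  original tags attached: yes → true
  customer is a member: yes → true
  return reason ∈ {late, unwanted, wrong-item}: wrong-item is in the set → true
  restocking fee paid: no → false
  packaging opened: yes → true
  item category ∈ {furniture, media}: apparel is not in the set → false
Combine:
[1.1.1.3] false AND true = false
[1.1.1] false AND false AND false = false
[1.1.2.2.1] true AND true = true
[1.1.2.2] NOT true = false
[1.1.2.3.1] true OR false = true
[1.1.2.3] NOT true = false
[1.1.2] false AND false AND false = false
[1.1] false AND false = false
[1] NOT false = true
[2] true → false = false
[root] true AND false = false
Overall: false → refused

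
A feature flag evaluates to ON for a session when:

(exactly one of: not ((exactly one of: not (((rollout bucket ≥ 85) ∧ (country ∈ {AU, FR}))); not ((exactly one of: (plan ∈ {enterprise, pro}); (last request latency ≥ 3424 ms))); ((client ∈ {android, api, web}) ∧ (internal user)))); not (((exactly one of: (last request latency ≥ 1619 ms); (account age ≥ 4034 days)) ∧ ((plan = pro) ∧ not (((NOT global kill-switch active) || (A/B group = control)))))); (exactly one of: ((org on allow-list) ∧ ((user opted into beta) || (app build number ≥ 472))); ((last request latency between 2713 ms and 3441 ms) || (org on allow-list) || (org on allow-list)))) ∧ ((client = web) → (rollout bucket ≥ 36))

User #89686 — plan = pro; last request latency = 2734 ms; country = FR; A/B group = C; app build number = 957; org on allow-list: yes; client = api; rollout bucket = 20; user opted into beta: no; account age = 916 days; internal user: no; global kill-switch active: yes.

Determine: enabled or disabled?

Disabled

Atomic conditions:
  rollout bucket ≥ 85: 20 ≥ 85 is false
  country ∈ {AU, FR}: FR is in the set → true
  plan ∈ {enterprise, pro}: pro is in the set → true
  last request latency ≥ 3424 ms: 2734 ≥ 3424 is false
  client ∈ {android, api, web}: api is in the set → true
  internal user: no → false
  last request latency ≥ 1619 ms: 2734 ≥ 1619 is true
  account age ≥ 4034 days: 916 ≥ 4034 is false
  plan = pro: pro == pro is true
  NOT global kill-switch active: yes → false
  A/B group = control: C == control is false
  org on allow-list: yes → true
  user opted into beta: no → false
  app build number ≥ 472: 957 ≥ 472 is true
  last request latency between 2713 ms and 3441 ms: 2734 in [2713, 3441] is true
  client = web: api == web is false
  rollout bucket ≥ 36: 20 ≥ 36 is false
Combine:
[1.1.1.1.1] false AND true = false
[1.1.1.1] NOT false = true
[1.1.1.2.1] exactly-one(true, false) = true
[1.1.1.2] NOT true = false
[1.1.1.3] true AND false = false
[1.1.1] exactly-one(true, false, false) = true
[1.1] NOT true = false
[1.2.1.1] exactly-one(true, false) = true
[1.2.1.2.2.1] false OR false = false
[1.2.1.2.2] NOT false = true
[1.2.1.2] true AND true = true
[1.2.1] true AND true = true
[1.2] NOT true = false
[1.3.1.2] false OR true = true
[1.3.1] true AND true = true
[1.3.2] true OR true OR true = true
[1.3] exactly-one(true, true) = false
[1] exactly-one(false, false, false) = false
[2] false → false (antecedent false ⇒ implication holds) = true
[root] false AND true = false
Overall: false → disabled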